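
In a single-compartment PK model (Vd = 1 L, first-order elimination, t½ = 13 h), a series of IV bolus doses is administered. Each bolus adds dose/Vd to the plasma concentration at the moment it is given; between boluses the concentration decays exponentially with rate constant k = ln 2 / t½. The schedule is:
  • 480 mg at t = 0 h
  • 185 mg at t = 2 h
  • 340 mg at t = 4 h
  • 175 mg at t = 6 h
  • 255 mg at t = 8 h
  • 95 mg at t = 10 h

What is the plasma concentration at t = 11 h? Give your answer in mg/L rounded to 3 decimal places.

k = ln 2 / 13 = 0.05332 per h
Dose 1 (480 mg at t=0 h): 480·exp(−0.05332·11) = 267.008 mg/L
Dose 2 (185 mg at t=2 h): 185·exp(−0.05332·9) = 114.490 mg/L
Dose 3 (340 mg at t=4 h): 340·exp(−0.05332·7) = 234.092 mg/L
Dose 4 (175 mg at t=6 h): 175·exp(−0.05332·5) = 134.047 mg/L
Dose 5 (255 mg at t=8 h): 255·exp(−0.05332·3) = 217.306 mg/L
Dose 6 (95 mg at t=10 h): 95·exp(−0.05332·1) = 90.067 mg/L
C(11) = 267.008 + 114.490 + 234.092 + 134.047 + 217.306 + 90.067 = 1057.009 mg/L

1057.009 mg/L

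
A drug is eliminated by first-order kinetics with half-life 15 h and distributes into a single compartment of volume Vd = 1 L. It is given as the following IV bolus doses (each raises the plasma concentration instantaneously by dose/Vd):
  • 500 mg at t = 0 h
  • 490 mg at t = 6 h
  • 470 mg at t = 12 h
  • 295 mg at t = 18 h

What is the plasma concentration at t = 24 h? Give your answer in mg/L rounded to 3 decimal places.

k = ln 2 / 15 = 0.04621 per h
Dose 1 (500 mg at t=0 h): 500·exp(−0.04621·24) = 164.938 mg/L
Dose 2 (490 mg at t=6 h): 490·exp(−0.04621·18) = 213.285 mg/L
Dose 3 (470 mg at t=12 h): 470·exp(−0.04621·12) = 269.944 mg/L
Dose 4 (295 mg at t=18 h): 295·exp(−0.04621·6) = 223.568 mg/L
C(24) = 164.938 + 213.285 + 269.944 + 223.568 = 871.736 mg/L

871.736 mg/L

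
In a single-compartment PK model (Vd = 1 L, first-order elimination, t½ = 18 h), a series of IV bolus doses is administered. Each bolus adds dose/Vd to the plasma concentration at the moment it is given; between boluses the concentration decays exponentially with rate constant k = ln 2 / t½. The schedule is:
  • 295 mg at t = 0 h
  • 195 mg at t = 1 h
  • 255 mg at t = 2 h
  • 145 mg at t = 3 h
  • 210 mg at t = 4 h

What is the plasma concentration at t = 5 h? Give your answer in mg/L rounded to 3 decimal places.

k = ln 2 / 18 = 0.03851 per h
Dose 1 (295 mg at t=0 h): 295·exp(−0.03851·5) = 243.334 mg/L
Dose 2 (195 mg at t=1 h): 195·exp(−0.03851·4) = 167.163 mg/L
Dose 3 (255 mg at t=2 h): 255·exp(−0.03851·3) = 227.179 mg/L
Dose 4 (145 mg at t=3 h): 145·exp(−0.03851·2) = 134.252 mg/L
Dose 5 (210 mg at t=4 h): 210·exp(−0.03851·1) = 202.067 mg/L
C(5) = 243.334 + 167.163 + 227.179 + 134.252 + 202.067 = 973.994 mg/L

973.994 mg/L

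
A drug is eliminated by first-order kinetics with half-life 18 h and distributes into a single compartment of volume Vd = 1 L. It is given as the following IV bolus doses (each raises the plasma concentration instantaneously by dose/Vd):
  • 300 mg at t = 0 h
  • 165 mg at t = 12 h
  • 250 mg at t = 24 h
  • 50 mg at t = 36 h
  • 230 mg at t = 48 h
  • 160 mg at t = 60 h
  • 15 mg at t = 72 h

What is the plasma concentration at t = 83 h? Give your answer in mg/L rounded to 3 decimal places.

k = ln 2 / 18 = 0.03851 per h
Dose 1 (300 mg at t=0 h): 300·exp(−0.03851·83) = 12.275 mg/L
Dose 2 (165 mg at t=12 h): 165·exp(−0.03851·71) = 10.717 mg/L
Dose 3 (250 mg at t=24 h): 250·exp(−0.03851·59) = 25.777 mg/L
Dose 4 (50 mg at t=36 h): 50·exp(−0.03851·47) = 8.184 mg/L
Dose 5 (230 mg at t=48 h): 230·exp(−0.03851·35) = 59.757 mg/L
Dose 6 (160 mg at t=60 h): 160·exp(−0.03851·23) = 65.989 mg/L
Dose 7 (15 mg at t=72 h): 15·exp(−0.03851·11) = 9.820 mg/L
C(83) = 12.275 + 10.717 + 25.777 + 8.184 + 59.757 + 65.989 + 9.820 = 192.520 mg/L

192.520 mg/L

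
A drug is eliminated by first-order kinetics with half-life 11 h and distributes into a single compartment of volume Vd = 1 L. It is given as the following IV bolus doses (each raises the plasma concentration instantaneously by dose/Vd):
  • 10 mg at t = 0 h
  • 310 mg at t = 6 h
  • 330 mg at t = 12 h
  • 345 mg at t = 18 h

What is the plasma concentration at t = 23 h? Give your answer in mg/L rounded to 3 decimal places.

525.310 mg/L

k = ln 2 / 11 = 0.06301 per h
Dose 1 (10 mg at t=0 h): 10·exp(−0.06301·23) = 2.347 mg/L
Dose 2 (310 mg at t=6 h): 310·exp(−0.06301·17) = 106.202 mg/L
Dose 3 (330 mg at t=12 h): 330·exp(−0.06301·11) = 165.000 mg/L
Dose 4 (345 mg at t=18 h): 345·exp(−0.06301·5) = 251.760 mg/L
C(23) = 2.347 + 106.202 + 165.000 + 251.760 = 525.310 mg/L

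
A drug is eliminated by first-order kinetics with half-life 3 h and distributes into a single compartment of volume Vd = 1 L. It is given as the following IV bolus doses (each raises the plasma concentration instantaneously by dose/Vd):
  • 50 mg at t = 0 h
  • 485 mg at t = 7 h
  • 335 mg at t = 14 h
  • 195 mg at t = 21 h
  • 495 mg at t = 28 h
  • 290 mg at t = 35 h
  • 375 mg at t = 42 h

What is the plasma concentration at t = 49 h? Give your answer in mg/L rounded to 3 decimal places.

k = ln 2 / 3 = 0.23105 per h
Dose 1 (50 mg at t=0 h): 50·exp(−0.23105·49) = 0.001 mg/L
Dose 2 (485 mg at t=7 h): 485·exp(−0.23105·42) = 0.030 mg/L
Dose 3 (335 mg at t=14 h): 335·exp(−0.23105·35) = 0.103 mg/L
Dose 4 (195 mg at t=21 h): 195·exp(−0.23105·28) = 0.302 mg/L
Dose 5 (495 mg at t=28 h): 495·exp(−0.23105·21) = 3.867 mg/L
Dose 6 (290 mg at t=35 h): 290·exp(−0.23105·14) = 11.418 mg/L
Dose 7 (375 mg at t=42 h): 375·exp(−0.23105·7) = 74.409 mg/L
C(49) = 0.001 + 0.030 + 0.103 + 0.302 + 3.867 + 11.418 + 74.409 = 90.130 mg/L

90.130 mg/L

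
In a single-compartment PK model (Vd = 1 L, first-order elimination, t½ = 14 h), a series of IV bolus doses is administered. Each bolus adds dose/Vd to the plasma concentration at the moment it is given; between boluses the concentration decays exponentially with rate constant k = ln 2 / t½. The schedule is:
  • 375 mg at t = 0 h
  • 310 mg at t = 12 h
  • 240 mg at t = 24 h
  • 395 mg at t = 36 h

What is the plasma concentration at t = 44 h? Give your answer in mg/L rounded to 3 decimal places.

k = ln 2 / 14 = 0.04951 per h
Dose 1 (375 mg at t=0 h): 375·exp(−0.04951·44) = 42.456 mg/L
Dose 2 (310 mg at t=12 h): 310·exp(−0.04951·32) = 63.576 mg/L
Dose 3 (240 mg at t=24 h): 240·exp(−0.04951·20) = 89.160 mg/L
Dose 4 (395 mg at t=36 h): 395·exp(−0.04951·8) = 265.815 mg/L
C(44) = 42.456 + 63.576 + 89.160 + 265.815 = 461.007 mg/L

461.007 mg/L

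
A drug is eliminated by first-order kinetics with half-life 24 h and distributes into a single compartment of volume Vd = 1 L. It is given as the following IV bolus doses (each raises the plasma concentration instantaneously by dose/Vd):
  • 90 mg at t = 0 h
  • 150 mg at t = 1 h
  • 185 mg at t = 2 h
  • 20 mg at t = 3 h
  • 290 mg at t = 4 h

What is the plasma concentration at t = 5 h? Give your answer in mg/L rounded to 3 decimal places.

k = ln 2 / 24 = 0.02888 per h
Dose 1 (90 mg at t=0 h): 90·exp(−0.02888·5) = 77.898 mg/L
Dose 2 (150 mg at t=1 h): 150·exp(−0.02888·4) = 133.635 mg/L
Dose 3 (185 mg at t=2 h): 185·exp(−0.02888·3) = 169.646 mg/L
Dose 4 (20 mg at t=3 h): 20·exp(−0.02888·2) = 18.877 mg/L
Dose 5 (290 mg at t=4 h): 290·exp(−0.02888·1) = 281.744 mg/L
C(5) = 77.898 + 133.635 + 169.646 + 18.877 + 281.744 = 681.801 mg/L

681.801 mg/L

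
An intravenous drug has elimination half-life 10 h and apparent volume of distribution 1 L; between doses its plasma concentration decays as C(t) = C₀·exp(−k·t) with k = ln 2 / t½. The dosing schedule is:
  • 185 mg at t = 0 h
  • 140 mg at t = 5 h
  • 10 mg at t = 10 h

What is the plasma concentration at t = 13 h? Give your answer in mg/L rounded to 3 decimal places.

163.665 mg/L

k = ln 2 / 10 = 0.06931 per h
Dose 1 (185 mg at t=0 h): 185·exp(−0.06931·13) = 75.133 mg/L
Dose 2 (140 mg at t=5 h): 140·exp(−0.06931·8) = 80.409 mg/L
Dose 3 (10 mg at t=10 h): 10·exp(−0.06931·3) = 8.123 mg/L
C(13) = 75.133 + 80.409 + 8.123 = 163.665 mg/L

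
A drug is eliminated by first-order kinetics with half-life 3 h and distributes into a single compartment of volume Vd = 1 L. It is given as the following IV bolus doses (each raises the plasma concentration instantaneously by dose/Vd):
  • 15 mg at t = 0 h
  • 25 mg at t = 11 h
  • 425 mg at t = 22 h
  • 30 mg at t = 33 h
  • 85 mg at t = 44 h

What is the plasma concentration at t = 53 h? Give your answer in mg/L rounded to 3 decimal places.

k = ln 2 / 3 = 0.23105 per h
Dose 1 (15 mg at t=0 h): 15·exp(−0.23105·53) = 0.000 mg/L
Dose 2 (25 mg at t=11 h): 25·exp(−0.23105·42) = 0.002 mg/L
Dose 3 (425 mg at t=22 h): 425·exp(−0.23105·31) = 0.329 mg/L
Dose 4 (30 mg at t=33 h): 30·exp(−0.23105·20) = 0.295 mg/L
Dose 5 (85 mg at t=44 h): 85·exp(−0.23105·9) = 10.625 mg/L
C(53) = 0.000 + 0.002 + 0.329 + 0.295 + 10.625 = 11.251 mg/L

11.251 mg/L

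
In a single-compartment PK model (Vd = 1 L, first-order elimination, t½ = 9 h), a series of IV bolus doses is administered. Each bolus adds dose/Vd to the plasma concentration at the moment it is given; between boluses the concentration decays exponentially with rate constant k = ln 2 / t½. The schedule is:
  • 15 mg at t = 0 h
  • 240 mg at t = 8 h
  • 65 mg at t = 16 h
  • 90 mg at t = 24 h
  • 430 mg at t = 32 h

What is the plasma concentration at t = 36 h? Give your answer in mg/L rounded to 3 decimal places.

394.353 mg/L

k = ln 2 / 9 = 0.07702 per h
Dose 1 (15 mg at t=0 h): 15·exp(−0.07702·36) = 0.938 mg/L
Dose 2 (240 mg at t=8 h): 240·exp(−0.07702·28) = 27.776 mg/L
Dose 3 (65 mg at t=16 h): 65·exp(−0.07702·20) = 13.930 mg/L
Dose 4 (90 mg at t=24 h): 90·exp(−0.07702·12) = 35.717 mg/L
Dose 5 (430 mg at t=32 h): 430·exp(−0.07702·4) = 315.993 mg/L
C(36) = 0.938 + 27.776 + 13.930 + 35.717 + 315.993 = 394.353 mg/L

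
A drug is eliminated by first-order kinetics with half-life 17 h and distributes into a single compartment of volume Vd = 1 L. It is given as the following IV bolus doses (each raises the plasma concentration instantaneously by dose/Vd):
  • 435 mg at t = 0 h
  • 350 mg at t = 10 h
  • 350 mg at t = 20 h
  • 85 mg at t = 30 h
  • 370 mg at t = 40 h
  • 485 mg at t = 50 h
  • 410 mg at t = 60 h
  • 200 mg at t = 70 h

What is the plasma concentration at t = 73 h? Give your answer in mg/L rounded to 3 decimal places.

k = ln 2 / 17 = 0.04077 per h
Dose 1 (435 mg at t=0 h): 435·exp(−0.04077·73) = 22.173 mg/L
Dose 2 (350 mg at t=10 h): 350·exp(−0.04077·63) = 26.822 mg/L
Dose 3 (350 mg at t=20 h): 350·exp(−0.04077·53) = 40.324 mg/L
Dose 4 (85 mg at t=30 h): 85·exp(−0.04077·43) = 14.723 mg/L
Dose 5 (370 mg at t=40 h): 370·exp(−0.04077·33) = 96.349 mg/L
Dose 6 (485 mg at t=50 h): 485·exp(−0.04077·23) = 189.874 mg/L
Dose 7 (410 mg at t=60 h): 410·exp(−0.04077·13) = 241.315 mg/L
Dose 8 (200 mg at t=70 h): 200·exp(−0.04077·3) = 176.973 mg/L
C(73) = 22.173 + 26.822 + 40.324 + 14.723 + 96.349 + 189.874 + 241.315 + 176.973 = 808.553 mg/L

808.553 mg/L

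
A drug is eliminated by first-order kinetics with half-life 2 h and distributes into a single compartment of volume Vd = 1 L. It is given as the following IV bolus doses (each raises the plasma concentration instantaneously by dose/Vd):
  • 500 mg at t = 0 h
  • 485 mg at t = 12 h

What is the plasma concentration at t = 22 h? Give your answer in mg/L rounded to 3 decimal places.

k = ln 2 / 2 = 0.34657 per h
Dose 1 (500 mg at t=0 h): 500·exp(−0.34657·22) = 0.244 mg/L
Dose 2 (485 mg at t=12 h): 485·exp(−0.34657·10) = 15.156 mg/L
C(22) = 0.244 + 15.156 = 15.400 mg/L

15.400 mg/L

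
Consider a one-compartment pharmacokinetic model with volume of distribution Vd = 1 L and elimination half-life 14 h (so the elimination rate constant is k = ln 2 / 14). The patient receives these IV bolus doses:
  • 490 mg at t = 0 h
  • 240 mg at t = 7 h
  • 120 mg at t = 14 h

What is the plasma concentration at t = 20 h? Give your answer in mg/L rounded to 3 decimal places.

397.285 mg/L

k = ln 2 / 14 = 0.04951 per h
Dose 1 (490 mg at t=0 h): 490·exp(−0.04951·20) = 182.034 mg/L
Dose 2 (240 mg at t=7 h): 240·exp(−0.04951·13) = 126.091 mg/L
Dose 3 (120 mg at t=14 h): 120·exp(−0.04951·6) = 89.160 mg/L
C(20) = 182.034 + 126.091 + 89.160 = 397.285 mg/L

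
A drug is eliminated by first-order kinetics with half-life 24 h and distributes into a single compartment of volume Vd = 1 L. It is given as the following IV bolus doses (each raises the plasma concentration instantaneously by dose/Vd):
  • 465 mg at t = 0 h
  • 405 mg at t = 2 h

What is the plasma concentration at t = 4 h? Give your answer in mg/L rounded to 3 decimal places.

k = ln 2 / 24 = 0.02888 per h
Dose 1 (465 mg at t=0 h): 465·exp(−0.02888·4) = 414.268 mg/L
Dose 2 (405 mg at t=2 h): 405·exp(−0.02888·2) = 382.269 mg/L
C(4) = 414.268 + 382.269 = 796.537 mg/L

796.537 mg/L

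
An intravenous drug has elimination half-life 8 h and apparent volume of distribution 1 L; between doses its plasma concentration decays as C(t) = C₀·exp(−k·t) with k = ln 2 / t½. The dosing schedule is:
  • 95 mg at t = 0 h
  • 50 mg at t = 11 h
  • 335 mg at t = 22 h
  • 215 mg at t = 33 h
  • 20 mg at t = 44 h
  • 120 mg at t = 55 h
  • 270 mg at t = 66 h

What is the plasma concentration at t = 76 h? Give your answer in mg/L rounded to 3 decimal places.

k = ln 2 / 8 = 0.08664 per h
Dose 1 (95 mg at t=0 h): 95·exp(−0.08664·76) = 0.131 mg/L
Dose 2 (50 mg at t=11 h): 50·exp(−0.08664·65) = 0.179 mg/L
Dose 3 (335 mg at t=22 h): 335·exp(−0.08664·54) = 3.112 mg/L
Dose 4 (215 mg at t=33 h): 215·exp(−0.08664·43) = 5.181 mg/L
Dose 5 (20 mg at t=44 h): 20·exp(−0.08664·32) = 1.250 mg/L
Dose 6 (120 mg at t=55 h): 120·exp(−0.08664·21) = 19.453 mg/L
Dose 7 (270 mg at t=66 h): 270·exp(−0.08664·10) = 113.521 mg/L
C(76) = 0.131 + 0.179 + 3.112 + 5.181 + 1.250 + 19.453 + 113.521 = 142.827 mg/L

142.827 mg/L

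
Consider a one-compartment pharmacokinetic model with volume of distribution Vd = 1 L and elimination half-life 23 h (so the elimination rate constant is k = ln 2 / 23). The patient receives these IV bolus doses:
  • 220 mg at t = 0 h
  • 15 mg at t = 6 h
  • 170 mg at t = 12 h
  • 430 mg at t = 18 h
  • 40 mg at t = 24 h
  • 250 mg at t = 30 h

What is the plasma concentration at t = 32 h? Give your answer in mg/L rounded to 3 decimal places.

k = ln 2 / 23 = 0.03014 per h
Dose 1 (220 mg at t=0 h): 220·exp(−0.03014·32) = 83.868 mg/L
Dose 2 (15 mg at t=6 h): 15·exp(−0.03014·26) = 6.852 mg/L
Dose 3 (170 mg at t=12 h): 170·exp(−0.03014·20) = 93.043 mg/L
Dose 4 (430 mg at t=18 h): 430·exp(−0.03014·14) = 281.989 mg/L
Dose 5 (40 mg at t=24 h): 40·exp(−0.03014·8) = 31.431 mg/L
Dose 6 (250 mg at t=30 h): 250·exp(−0.03014·2) = 235.377 mg/L
C(32) = 83.868 + 6.852 + 93.043 + 281.989 + 31.431 + 235.377 = 732.560 mg/L

732.560 mg/L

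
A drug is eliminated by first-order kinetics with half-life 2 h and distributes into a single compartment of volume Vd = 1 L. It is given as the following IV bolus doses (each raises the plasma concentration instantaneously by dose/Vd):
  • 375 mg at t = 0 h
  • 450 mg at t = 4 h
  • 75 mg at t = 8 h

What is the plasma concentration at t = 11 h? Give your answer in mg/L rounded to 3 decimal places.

k = ln 2 / 2 = 0.34657 per h
Dose 1 (375 mg at t=0 h): 375·exp(−0.34657·11) = 8.286 mg/L
Dose 2 (450 mg at t=4 h): 450·exp(−0.34657·7) = 39.775 mg/L
Dose 3 (75 mg at t=8 h): 75·exp(−0.34657·3) = 26.517 mg/L
C(11) = 8.286 + 39.775 + 26.517 = 74.578 mg/L

74.578 mg/L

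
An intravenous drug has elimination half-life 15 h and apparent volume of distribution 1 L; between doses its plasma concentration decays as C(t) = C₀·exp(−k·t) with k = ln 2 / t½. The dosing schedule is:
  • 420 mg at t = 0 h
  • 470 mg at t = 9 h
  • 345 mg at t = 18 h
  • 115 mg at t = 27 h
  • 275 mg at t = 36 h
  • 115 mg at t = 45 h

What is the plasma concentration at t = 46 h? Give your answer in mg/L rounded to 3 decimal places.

560.600 mg/L

k = ln 2 / 15 = 0.04621 per h
Dose 1 (420 mg at t=0 h): 420·exp(−0.04621·46) = 50.129 mg/L
Dose 2 (470 mg at t=9 h): 470·exp(−0.04621·37) = 85.027 mg/L
Dose 3 (345 mg at t=18 h): 345·exp(−0.04621·28) = 94.601 mg/L
Dose 4 (115 mg at t=27 h): 115·exp(−0.04621·19) = 47.796 mg/L
Dose 5 (275 mg at t=36 h): 275·exp(−0.04621·10) = 173.239 mg/L
Dose 6 (115 mg at t=45 h): 115·exp(−0.04621·1) = 109.807 mg/L
C(46) = 50.129 + 85.027 + 94.601 + 47.796 + 173.239 + 109.807 = 560.600 mg/L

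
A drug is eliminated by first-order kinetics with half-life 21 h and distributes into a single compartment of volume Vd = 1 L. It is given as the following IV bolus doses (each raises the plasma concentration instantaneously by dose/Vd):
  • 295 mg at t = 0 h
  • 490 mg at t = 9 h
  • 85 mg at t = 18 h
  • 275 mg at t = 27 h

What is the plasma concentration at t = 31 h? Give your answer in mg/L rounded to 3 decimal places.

k = ln 2 / 21 = 0.03301 per h
Dose 1 (295 mg at t=0 h): 295·exp(−0.03301·31) = 106.034 mg/L
Dose 2 (490 mg at t=9 h): 490·exp(−0.03301·22) = 237.045 mg/L
Dose 3 (85 mg at t=18 h): 85·exp(−0.03301·13) = 55.344 mg/L
Dose 4 (275 mg at t=27 h): 275·exp(−0.03301·4) = 240.987 mg/L
C(31) = 106.034 + 237.045 + 55.344 + 240.987 = 639.410 mg/L

639.410 mg/L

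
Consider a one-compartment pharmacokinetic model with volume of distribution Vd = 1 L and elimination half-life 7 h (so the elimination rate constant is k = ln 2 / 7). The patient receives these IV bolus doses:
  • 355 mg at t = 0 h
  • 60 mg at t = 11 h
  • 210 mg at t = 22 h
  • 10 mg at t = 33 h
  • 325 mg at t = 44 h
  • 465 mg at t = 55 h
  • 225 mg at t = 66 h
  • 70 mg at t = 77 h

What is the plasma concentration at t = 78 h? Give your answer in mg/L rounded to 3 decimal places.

192.038 mg/L

k = ln 2 / 7 = 0.09902 per h
Dose 1 (355 mg at t=0 h): 355·exp(−0.09902·78) = 0.157 mg/L
Dose 2 (60 mg at t=11 h): 60·exp(−0.09902·67) = 0.079 mg/L
Dose 3 (210 mg at t=22 h): 210·exp(−0.09902·56) = 0.820 mg/L
Dose 4 (10 mg at t=33 h): 10·exp(−0.09902·45) = 0.116 mg/L
Dose 5 (325 mg at t=44 h): 325·exp(−0.09902·34) = 11.213 mg/L
Dose 6 (465 mg at t=55 h): 465·exp(−0.09902·23) = 47.682 mg/L
Dose 7 (225 mg at t=66 h): 225·exp(−0.09902·12) = 68.570 mg/L
Dose 8 (70 mg at t=77 h): 70·exp(−0.09902·1) = 63.401 mg/L
C(78) = 0.157 + 0.079 + 0.820 + 0.116 + 11.213 + 47.682 + 68.570 + 63.401 = 192.038 mg/L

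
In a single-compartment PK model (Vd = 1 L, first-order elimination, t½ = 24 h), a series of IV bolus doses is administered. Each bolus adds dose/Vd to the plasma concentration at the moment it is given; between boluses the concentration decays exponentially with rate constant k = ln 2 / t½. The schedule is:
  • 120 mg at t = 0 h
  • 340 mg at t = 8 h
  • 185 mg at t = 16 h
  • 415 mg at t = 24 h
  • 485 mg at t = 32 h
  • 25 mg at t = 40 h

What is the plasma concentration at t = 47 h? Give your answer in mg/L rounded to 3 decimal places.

k = ln 2 / 24 = 0.02888 per h
Dose 1 (120 mg at t=0 h): 120·exp(−0.02888·47) = 30.879 mg/L
Dose 2 (340 mg at t=8 h): 340·exp(−0.02888·39) = 110.231 mg/L
Dose 3 (185 mg at t=16 h): 185·exp(−0.02888·31) = 75.569 mg/L
Dose 4 (415 mg at t=24 h): 415·exp(−0.02888·23) = 213.580 mg/L
Dose 5 (485 mg at t=32 h): 485·exp(−0.02888·15) = 314.484 mg/L
Dose 6 (25 mg at t=40 h): 25·exp(−0.02888·7) = 20.424 mg/L
C(47) = 30.879 + 110.231 + 75.569 + 213.580 + 314.484 + 20.424 = 765.167 mg/L

765.167 mg/L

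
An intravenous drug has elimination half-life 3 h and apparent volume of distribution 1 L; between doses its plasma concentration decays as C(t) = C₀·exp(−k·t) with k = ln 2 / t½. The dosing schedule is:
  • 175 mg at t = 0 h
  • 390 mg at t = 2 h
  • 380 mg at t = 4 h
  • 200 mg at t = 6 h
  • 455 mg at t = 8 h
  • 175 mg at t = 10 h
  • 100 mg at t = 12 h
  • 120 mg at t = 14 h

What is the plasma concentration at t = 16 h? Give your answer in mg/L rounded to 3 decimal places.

293.977 mg/L

k = ln 2 / 3 = 0.23105 per h
Dose 1 (175 mg at t=0 h): 175·exp(−0.23105·16) = 4.341 mg/L
Dose 2 (390 mg at t=2 h): 390·exp(−0.23105·14) = 15.355 mg/L
Dose 3 (380 mg at t=4 h): 380·exp(−0.23105·12) = 23.750 mg/L
Dose 4 (200 mg at t=6 h): 200·exp(−0.23105·10) = 19.843 mg/L
Dose 5 (455 mg at t=8 h): 455·exp(−0.23105·8) = 71.658 mg/L
Dose 6 (175 mg at t=10 h): 175·exp(−0.23105·6) = 43.750 mg/L
Dose 7 (100 mg at t=12 h): 100·exp(−0.23105·4) = 39.685 mg/L
Dose 8 (120 mg at t=14 h): 120·exp(−0.23105·2) = 75.595 mg/L
C(16) = 4.341 + 15.355 + 23.750 + 19.843 + 71.658 + 43.750 + 39.685 + 75.595 = 293.977 mg/L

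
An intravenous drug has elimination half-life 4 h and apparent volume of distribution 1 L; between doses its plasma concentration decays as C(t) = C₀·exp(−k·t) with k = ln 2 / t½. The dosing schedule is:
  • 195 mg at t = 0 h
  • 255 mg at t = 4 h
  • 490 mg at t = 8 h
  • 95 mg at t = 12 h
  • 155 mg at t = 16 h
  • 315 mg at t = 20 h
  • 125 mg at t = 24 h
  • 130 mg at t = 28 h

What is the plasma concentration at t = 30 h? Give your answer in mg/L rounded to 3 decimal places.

224.424 mg/L

k = ln 2 / 4 = 0.17329 per h
Dose 1 (195 mg at t=0 h): 195·exp(−0.17329·30) = 1.077 mg/L
Dose 2 (255 mg at t=4 h): 255·exp(−0.17329·26) = 2.817 mg/L
Dose 3 (490 mg at t=8 h): 490·exp(−0.17329·22) = 10.828 mg/L
Dose 4 (95 mg at t=12 h): 95·exp(−0.17329·18) = 4.198 mg/L
Dose 5 (155 mg at t=16 h): 155·exp(−0.17329·14) = 13.700 mg/L
Dose 6 (315 mg at t=20 h): 315·exp(−0.17329·10) = 55.685 mg/L
Dose 7 (125 mg at t=24 h): 125·exp(−0.17329·6) = 44.194 mg/L
Dose 8 (130 mg at t=28 h): 130·exp(−0.17329·2) = 91.924 mg/L
C(30) = 1.077 + 2.817 + 10.828 + 4.198 + 13.700 + 55.685 + 44.194 + 91.924 = 224.424 mg/L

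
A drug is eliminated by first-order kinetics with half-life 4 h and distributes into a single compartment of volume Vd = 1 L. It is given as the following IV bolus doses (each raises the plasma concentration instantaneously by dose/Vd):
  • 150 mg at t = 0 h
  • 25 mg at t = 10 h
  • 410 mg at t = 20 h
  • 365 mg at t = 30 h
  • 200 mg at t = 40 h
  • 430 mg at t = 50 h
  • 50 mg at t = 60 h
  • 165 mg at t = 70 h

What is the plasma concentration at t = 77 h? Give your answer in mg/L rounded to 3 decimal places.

k = ln 2 / 4 = 0.17329 per h
Dose 1 (150 mg at t=0 h): 150·exp(−0.17329·77) = 0.000 mg/L
Dose 2 (25 mg at t=10 h): 25·exp(−0.17329·67) = 0.000 mg/L
Dose 3 (410 mg at t=20 h): 410·exp(−0.17329·57) = 0.021 mg/L
Dose 4 (365 mg at t=30 h): 365·exp(−0.17329·47) = 0.106 mg/L
Dose 5 (200 mg at t=40 h): 200·exp(−0.17329·37) = 0.328 mg/L
Dose 6 (430 mg at t=50 h): 430·exp(−0.17329·27) = 3.995 mg/L
Dose 7 (50 mg at t=60 h): 50·exp(−0.17329·17) = 2.628 mg/L
Dose 8 (165 mg at t=70 h): 165·exp(−0.17329·7) = 49.055 mg/L
C(77) = 0.000 + 0.000 + 0.021 + 0.106 + 0.328 + 3.995 + 2.628 + 49.055 = 56.134 mg/L

56.134 mg/L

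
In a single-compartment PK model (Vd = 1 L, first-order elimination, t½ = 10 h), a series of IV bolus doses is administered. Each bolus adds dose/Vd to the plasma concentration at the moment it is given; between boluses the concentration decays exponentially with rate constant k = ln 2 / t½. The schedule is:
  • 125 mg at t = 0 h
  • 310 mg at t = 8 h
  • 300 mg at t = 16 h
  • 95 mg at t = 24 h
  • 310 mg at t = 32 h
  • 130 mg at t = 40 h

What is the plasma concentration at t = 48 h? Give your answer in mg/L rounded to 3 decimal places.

251.434 mg/L

k = ln 2 / 10 = 0.06931 per h
Dose 1 (125 mg at t=0 h): 125·exp(−0.06931·48) = 4.487 mg/L
Dose 2 (310 mg at t=8 h): 310·exp(−0.06931·40) = 19.375 mg/L
Dose 3 (300 mg at t=16 h): 300·exp(−0.06931·32) = 32.646 mg/L
Dose 4 (95 mg at t=24 h): 95·exp(−0.06931·24) = 17.999 mg/L
Dose 5 (310 mg at t=32 h): 310·exp(−0.06931·16) = 102.262 mg/L
Dose 6 (130 mg at t=40 h): 130·exp(−0.06931·8) = 74.665 mg/L
C(48) = 4.487 + 19.375 + 32.646 + 17.999 + 102.262 + 74.665 = 251.434 mg/L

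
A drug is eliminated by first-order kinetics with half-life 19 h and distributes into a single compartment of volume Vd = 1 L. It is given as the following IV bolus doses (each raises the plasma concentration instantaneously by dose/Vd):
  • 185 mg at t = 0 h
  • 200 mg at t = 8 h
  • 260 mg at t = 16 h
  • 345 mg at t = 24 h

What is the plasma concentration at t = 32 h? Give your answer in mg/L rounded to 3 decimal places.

k = ln 2 / 19 = 0.03648 per h
Dose 1 (185 mg at t=0 h): 185·exp(−0.03648·32) = 57.567 mg/L
Dose 2 (200 mg at t=8 h): 200·exp(−0.03648·24) = 83.326 mg/L
Dose 3 (260 mg at t=16 h): 260·exp(−0.03648·16) = 145.036 mg/L
Dose 4 (345 mg at t=24 h): 345·exp(−0.03648·8) = 257.673 mg/L
C(32) = 57.567 + 83.326 + 145.036 + 257.673 = 543.602 mg/L

543.602 mg/L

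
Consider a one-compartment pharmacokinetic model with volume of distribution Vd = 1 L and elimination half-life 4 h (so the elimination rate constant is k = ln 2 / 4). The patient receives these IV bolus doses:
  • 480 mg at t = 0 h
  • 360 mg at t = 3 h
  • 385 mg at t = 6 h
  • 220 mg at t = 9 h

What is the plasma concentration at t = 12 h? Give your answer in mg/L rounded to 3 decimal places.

k = ln 2 / 4 = 0.17329 per h
Dose 1 (480 mg at t=0 h): 480·exp(−0.17329·12) = 60.000 mg/L
Dose 2 (360 mg at t=3 h): 360·exp(−0.17329·9) = 75.681 mg/L
Dose 3 (385 mg at t=6 h): 385·exp(−0.17329·6) = 136.118 mg/L
Dose 4 (220 mg at t=9 h): 220·exp(−0.17329·3) = 130.813 mg/L
C(12) = 60.000 + 75.681 + 136.118 + 130.813 = 402.612 mg/L

402.612 mg/L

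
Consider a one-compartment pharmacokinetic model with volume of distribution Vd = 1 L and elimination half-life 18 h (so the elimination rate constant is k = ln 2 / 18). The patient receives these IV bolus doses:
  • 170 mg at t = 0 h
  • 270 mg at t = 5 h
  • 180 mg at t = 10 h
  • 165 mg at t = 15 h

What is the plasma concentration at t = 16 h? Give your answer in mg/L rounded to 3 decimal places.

570.205 mg/L

k = ln 2 / 18 = 0.03851 per h
Dose 1 (170 mg at t=0 h): 170·exp(−0.03851·16) = 91.805 mg/L
Dose 2 (270 mg at t=5 h): 270·exp(−0.03851·11) = 176.767 mg/L
Dose 3 (180 mg at t=10 h): 180·exp(−0.03851·6) = 142.866 mg/L
Dose 4 (165 mg at t=15 h): 165·exp(−0.03851·1) = 158.767 mg/L
C(16) = 91.805 + 176.767 + 142.866 + 158.767 = 570.205 mg/L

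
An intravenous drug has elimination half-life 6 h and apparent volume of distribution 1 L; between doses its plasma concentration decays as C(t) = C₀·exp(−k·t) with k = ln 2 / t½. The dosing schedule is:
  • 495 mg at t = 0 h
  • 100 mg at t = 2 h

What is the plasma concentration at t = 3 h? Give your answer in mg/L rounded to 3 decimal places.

439.108 mg/L

k = ln 2 / 6 = 0.11552 per h
Dose 1 (495 mg at t=0 h): 495·exp(−0.11552·3) = 350.018 mg/L
Dose 2 (100 mg at t=2 h): 100·exp(−0.11552·1) = 89.090 mg/L
C(3) = 350.018 + 89.090 = 439.108 mg/L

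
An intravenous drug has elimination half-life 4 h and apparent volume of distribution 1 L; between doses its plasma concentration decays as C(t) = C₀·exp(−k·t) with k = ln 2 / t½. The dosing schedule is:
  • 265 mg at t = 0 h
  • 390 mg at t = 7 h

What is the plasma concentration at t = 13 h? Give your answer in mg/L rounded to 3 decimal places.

165.741 mg/L

k = ln 2 / 4 = 0.17329 per h
Dose 1 (265 mg at t=0 h): 265·exp(−0.17329·13) = 27.855 mg/L
Dose 2 (390 mg at t=7 h): 390·exp(−0.17329·6) = 137.886 mg/L
C(13) = 27.855 + 137.886 = 165.741 mg/L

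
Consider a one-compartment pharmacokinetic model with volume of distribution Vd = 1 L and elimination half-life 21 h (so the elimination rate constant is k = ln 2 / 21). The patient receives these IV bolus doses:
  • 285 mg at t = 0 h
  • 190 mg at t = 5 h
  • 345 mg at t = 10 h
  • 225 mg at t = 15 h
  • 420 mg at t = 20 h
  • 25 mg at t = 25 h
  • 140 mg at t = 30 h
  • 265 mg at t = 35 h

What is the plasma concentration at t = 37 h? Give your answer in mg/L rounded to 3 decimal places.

1016.118 mg/L

k = ln 2 / 21 = 0.03301 per h
Dose 1 (285 mg at t=0 h): 285·exp(−0.03301·37) = 84.035 mg/L
Dose 2 (190 mg at t=5 h): 190·exp(−0.03301·32) = 66.076 mg/L
Dose 3 (345 mg at t=10 h): 345·exp(−0.03301·27) = 141.508 mg/L
Dose 4 (225 mg at t=15 h): 225·exp(−0.03301·22) = 108.847 mg/L
Dose 5 (420 mg at t=20 h): 420·exp(−0.03301·17) = 239.639 mg/L
Dose 6 (25 mg at t=25 h): 25·exp(−0.03301·12) = 16.824 mg/L
Dose 7 (140 mg at t=30 h): 140·exp(−0.03301·7) = 111.118 mg/L
Dose 8 (265 mg at t=35 h): 265·exp(−0.03301·2) = 248.071 mg/L
C(37) = 84.035 + 66.076 + 141.508 + 108.847 + 239.639 + 16.824 + 111.118 + 248.071 = 1016.118 mg/L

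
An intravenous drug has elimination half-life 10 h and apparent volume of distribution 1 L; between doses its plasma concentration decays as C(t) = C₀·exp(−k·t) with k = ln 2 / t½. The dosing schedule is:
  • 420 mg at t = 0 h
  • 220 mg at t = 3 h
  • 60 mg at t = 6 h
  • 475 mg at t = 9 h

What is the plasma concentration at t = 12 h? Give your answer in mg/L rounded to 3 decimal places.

726.116 mg/L

k = ln 2 / 10 = 0.06931 per h
Dose 1 (420 mg at t=0 h): 420·exp(−0.06931·12) = 182.816 mg/L
Dose 2 (220 mg at t=3 h): 220·exp(−0.06931·9) = 117.895 mg/L
Dose 3 (60 mg at t=6 h): 60·exp(−0.06931·6) = 39.585 mg/L
Dose 4 (475 mg at t=9 h): 475·exp(−0.06931·3) = 385.820 mg/L
C(12) = 182.816 + 117.895 + 39.585 + 385.820 = 726.116 mg/L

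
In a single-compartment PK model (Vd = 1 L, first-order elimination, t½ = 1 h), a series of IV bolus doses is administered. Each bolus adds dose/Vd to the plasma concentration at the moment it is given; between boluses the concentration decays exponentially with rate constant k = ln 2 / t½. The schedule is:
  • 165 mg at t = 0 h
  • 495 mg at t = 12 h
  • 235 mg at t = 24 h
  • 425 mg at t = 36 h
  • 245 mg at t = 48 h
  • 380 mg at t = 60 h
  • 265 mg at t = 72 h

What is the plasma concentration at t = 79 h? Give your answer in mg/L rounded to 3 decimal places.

k = ln 2 / 1 = 0.69315 per h
Dose 1 (165 mg at t=0 h): 165·exp(−0.69315·79) = 0.000 mg/L
Dose 2 (495 mg at t=12 h): 495·exp(−0.69315·67) = 0.000 mg/L
Dose 3 (235 mg at t=24 h): 235·exp(−0.69315·55) = 0.000 mg/L
Dose 4 (425 mg at t=36 h): 425·exp(−0.69315·43) = 0.000 mg/L
Dose 5 (245 mg at t=48 h): 245·exp(−0.69315·31) = 0.000 mg/L
Dose 6 (380 mg at t=60 h): 380·exp(−0.69315·19) = 0.001 mg/L
Dose 7 (265 mg at t=72 h): 265·exp(−0.69315·7) = 2.070 mg/L
C(79) = 0.000 + 0.000 + 0.000 + 0.000 + 0.000 + 0.001 + 2.070 = 2.071 mg/L

2.071 mg/L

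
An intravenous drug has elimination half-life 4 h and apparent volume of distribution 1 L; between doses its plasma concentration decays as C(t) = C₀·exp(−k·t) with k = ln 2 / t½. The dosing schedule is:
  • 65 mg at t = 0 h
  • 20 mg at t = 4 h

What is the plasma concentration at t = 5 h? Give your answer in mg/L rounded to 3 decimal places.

k = ln 2 / 4 = 0.17329 per h
Dose 1 (65 mg at t=0 h): 65·exp(−0.17329·5) = 27.329 mg/L
Dose 2 (20 mg at t=4 h): 20·exp(−0.17329·1) = 16.818 mg/L
C(5) = 27.329 + 16.818 = 44.147 mg/L

44.147 mg/L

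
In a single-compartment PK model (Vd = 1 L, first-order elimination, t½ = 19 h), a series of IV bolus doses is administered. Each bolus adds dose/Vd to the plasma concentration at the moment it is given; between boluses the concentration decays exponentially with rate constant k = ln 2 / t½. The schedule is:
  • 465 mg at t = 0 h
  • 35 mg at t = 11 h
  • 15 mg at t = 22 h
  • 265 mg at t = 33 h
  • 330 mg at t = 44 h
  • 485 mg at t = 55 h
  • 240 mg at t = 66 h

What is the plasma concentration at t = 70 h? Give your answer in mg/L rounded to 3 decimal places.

k = ln 2 / 19 = 0.03648 per h
Dose 1 (465 mg at t=0 h): 465·exp(−0.03648·70) = 36.174 mg/L
Dose 2 (35 mg at t=11 h): 35·exp(−0.03648·59) = 4.067 mg/L
Dose 3 (15 mg at t=22 h): 15·exp(−0.03648·48) = 2.604 mg/L
Dose 4 (265 mg at t=33 h): 265·exp(−0.03648·37) = 68.712 mg/L
Dose 5 (330 mg at t=44 h): 330·exp(−0.03648·26) = 127.814 mg/L
Dose 6 (485 mg at t=55 h): 485·exp(−0.03648·15) = 280.599 mg/L
Dose 7 (240 mg at t=66 h): 240·exp(−0.03648·4) = 207.413 mg/L
C(70) = 36.174 + 4.067 + 2.604 + 68.712 + 127.814 + 280.599 + 207.413 = 727.383 mg/L

727.383 mg/L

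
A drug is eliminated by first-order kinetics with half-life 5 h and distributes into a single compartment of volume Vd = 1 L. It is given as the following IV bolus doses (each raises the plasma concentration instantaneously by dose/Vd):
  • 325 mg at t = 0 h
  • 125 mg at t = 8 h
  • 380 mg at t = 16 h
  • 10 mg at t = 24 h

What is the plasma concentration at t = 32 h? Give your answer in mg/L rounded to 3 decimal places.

k = ln 2 / 5 = 0.13863 per h
Dose 1 (325 mg at t=0 h): 325·exp(−0.13863·32) = 3.848 mg/L
Dose 2 (125 mg at t=8 h): 125·exp(−0.13863·24) = 4.487 mg/L
Dose 3 (380 mg at t=16 h): 380·exp(−0.13863·16) = 41.351 mg/L
Dose 4 (10 mg at t=24 h): 10·exp(−0.13863·8) = 3.299 mg/L
C(32) = 3.848 + 4.487 + 41.351 + 3.299 = 52.986 mg/L

52.986 mg/L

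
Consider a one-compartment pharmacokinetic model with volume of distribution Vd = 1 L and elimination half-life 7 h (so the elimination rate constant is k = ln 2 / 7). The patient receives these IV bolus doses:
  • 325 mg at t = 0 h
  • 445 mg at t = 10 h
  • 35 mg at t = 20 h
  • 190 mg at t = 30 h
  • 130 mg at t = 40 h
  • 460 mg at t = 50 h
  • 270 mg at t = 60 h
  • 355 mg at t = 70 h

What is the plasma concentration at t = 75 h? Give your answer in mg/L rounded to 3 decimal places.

k = ln 2 / 7 = 0.09902 per h
Dose 1 (325 mg at t=0 h): 325·exp(−0.09902·75) = 0.193 mg/L
Dose 2 (445 mg at t=10 h): 445·exp(−0.09902·65) = 0.713 mg/L
Dose 3 (35 mg at t=20 h): 35·exp(−0.09902·55) = 0.151 mg/L
Dose 4 (190 mg at t=30 h): 190·exp(−0.09902·45) = 2.206 mg/L
Dose 5 (130 mg at t=40 h): 130·exp(−0.09902·35) = 4.063 mg/L
Dose 6 (460 mg at t=50 h): 460·exp(−0.09902·25) = 38.695 mg/L
Dose 7 (270 mg at t=60 h): 270·exp(−0.09902·15) = 61.136 mg/L
Dose 8 (355 mg at t=70 h): 355·exp(−0.09902·5) = 216.375 mg/L
C(75) = 0.193 + 0.713 + 0.151 + 2.206 + 4.063 + 38.695 + 61.136 + 216.375 = 323.532 mg/L

323.532 mg/L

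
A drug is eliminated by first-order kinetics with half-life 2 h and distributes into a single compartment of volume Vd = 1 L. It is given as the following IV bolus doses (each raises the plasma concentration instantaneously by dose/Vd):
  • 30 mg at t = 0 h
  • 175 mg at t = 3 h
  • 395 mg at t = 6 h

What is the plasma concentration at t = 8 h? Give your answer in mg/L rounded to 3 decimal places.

230.311 mg/L

k = ln 2 / 2 = 0.34657 per h
Dose 1 (30 mg at t=0 h): 30·exp(−0.34657·8) = 1.875 mg/L
Dose 2 (175 mg at t=3 h): 175·exp(−0.34657·5) = 30.936 mg/L
Dose 3 (395 mg at t=6 h): 395·exp(−0.34657·2) = 197.500 mg/L
C(8) = 1.875 + 30.936 + 197.500 = 230.311 mg/L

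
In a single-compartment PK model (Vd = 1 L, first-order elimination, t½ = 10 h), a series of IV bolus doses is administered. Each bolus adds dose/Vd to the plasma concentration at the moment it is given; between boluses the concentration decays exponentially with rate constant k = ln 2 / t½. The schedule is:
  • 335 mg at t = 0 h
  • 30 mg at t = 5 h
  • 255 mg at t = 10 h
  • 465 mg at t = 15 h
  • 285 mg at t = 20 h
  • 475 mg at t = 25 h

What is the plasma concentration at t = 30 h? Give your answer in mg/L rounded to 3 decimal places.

753.706 mg/L

k = ln 2 / 10 = 0.06931 per h
Dose 1 (335 mg at t=0 h): 335·exp(−0.06931·30) = 41.875 mg/L
Dose 2 (30 mg at t=5 h): 30·exp(−0.06931·25) = 5.303 mg/L
Dose 3 (255 mg at t=10 h): 255·exp(−0.06931·20) = 63.750 mg/L
Dose 4 (465 mg at t=15 h): 465·exp(−0.06931·15) = 164.402 mg/L
Dose 5 (285 mg at t=20 h): 285·exp(−0.06931·10) = 142.500 mg/L
Dose 6 (475 mg at t=25 h): 475·exp(−0.06931·5) = 335.876 mg/L
C(30) = 41.875 + 5.303 + 63.750 + 164.402 + 142.500 + 335.876 = 753.706 mg/L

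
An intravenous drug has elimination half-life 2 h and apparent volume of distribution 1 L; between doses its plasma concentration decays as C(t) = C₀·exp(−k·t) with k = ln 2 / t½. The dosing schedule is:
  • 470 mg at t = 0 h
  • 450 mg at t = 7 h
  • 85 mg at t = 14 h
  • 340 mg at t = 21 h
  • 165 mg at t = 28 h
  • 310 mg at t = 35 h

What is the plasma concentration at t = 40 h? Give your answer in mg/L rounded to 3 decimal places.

57.864 mg/L

k = ln 2 / 2 = 0.34657 per h
Dose 1 (470 mg at t=0 h): 470·exp(−0.34657·40) = 0.000 mg/L
Dose 2 (450 mg at t=7 h): 450·exp(−0.34657·33) = 0.005 mg/L
Dose 3 (85 mg at t=14 h): 85·exp(−0.34657·26) = 0.010 mg/L
Dose 4 (340 mg at t=21 h): 340·exp(−0.34657·19) = 0.470 mg/L
Dose 5 (165 mg at t=28 h): 165·exp(−0.34657·12) = 2.578 mg/L
Dose 6 (310 mg at t=35 h): 310·exp(−0.34657·5) = 54.801 mg/L
C(40) = 0.000 + 0.005 + 0.010 + 0.470 + 2.578 + 54.801 = 57.864 mg/L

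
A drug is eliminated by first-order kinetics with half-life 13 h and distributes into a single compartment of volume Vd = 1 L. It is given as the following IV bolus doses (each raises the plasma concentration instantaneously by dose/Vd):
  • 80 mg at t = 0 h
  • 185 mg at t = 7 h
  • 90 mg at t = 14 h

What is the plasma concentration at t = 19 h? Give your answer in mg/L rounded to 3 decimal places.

195.553 mg/L

k = ln 2 / 13 = 0.05332 per h
Dose 1 (80 mg at t=0 h): 80·exp(−0.05332·19) = 29.048 mg/L
Dose 2 (185 mg at t=7 h): 185·exp(−0.05332·12) = 97.566 mg/L
Dose 3 (90 mg at t=14 h): 90·exp(−0.05332·5) = 68.938 mg/L
C(19) = 29.048 + 97.566 + 68.938 = 195.553 mg/L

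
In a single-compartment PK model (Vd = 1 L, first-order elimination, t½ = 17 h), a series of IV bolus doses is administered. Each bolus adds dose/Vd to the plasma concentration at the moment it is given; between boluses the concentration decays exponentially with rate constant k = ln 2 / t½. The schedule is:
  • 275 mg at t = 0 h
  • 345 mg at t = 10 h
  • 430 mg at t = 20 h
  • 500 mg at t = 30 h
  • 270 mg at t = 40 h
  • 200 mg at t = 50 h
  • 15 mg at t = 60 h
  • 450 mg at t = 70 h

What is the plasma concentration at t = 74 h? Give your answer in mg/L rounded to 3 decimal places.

702.972 mg/L

k = ln 2 / 17 = 0.04077 per h
Dose 1 (275 mg at t=0 h): 275·exp(−0.04077·74) = 13.458 mg/L
Dose 2 (345 mg at t=10 h): 345·exp(−0.04077·64) = 25.382 mg/L
Dose 3 (430 mg at t=20 h): 430·exp(−0.04077·54) = 47.561 mg/L
Dose 4 (500 mg at t=30 h): 500·exp(−0.04077·44) = 83.145 mg/L
Dose 5 (270 mg at t=40 h): 270·exp(−0.04077·34) = 67.500 mg/L
Dose 6 (200 mg at t=50 h): 200·exp(−0.04077·24) = 75.170 mg/L
Dose 7 (15 mg at t=60 h): 15·exp(−0.04077·14) = 8.476 mg/L
Dose 8 (450 mg at t=70 h): 450·exp(−0.04077·4) = 382.280 mg/L
C(74) = 13.458 + 25.382 + 47.561 + 83.145 + 67.500 + 75.170 + 8.476 + 382.280 = 702.972 mg/L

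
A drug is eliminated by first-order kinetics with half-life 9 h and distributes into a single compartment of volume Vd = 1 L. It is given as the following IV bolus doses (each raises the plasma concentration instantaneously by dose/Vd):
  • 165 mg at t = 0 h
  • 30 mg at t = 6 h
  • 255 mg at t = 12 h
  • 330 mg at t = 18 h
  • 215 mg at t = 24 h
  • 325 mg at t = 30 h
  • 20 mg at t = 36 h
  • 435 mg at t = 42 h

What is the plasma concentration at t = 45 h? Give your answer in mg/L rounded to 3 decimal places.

568.264 mg/L

k = ln 2 / 9 = 0.07702 per h
Dose 1 (165 mg at t=0 h): 165·exp(−0.07702·45) = 5.156 mg/L
Dose 2 (30 mg at t=6 h): 30·exp(−0.07702·39) = 1.488 mg/L
Dose 3 (255 mg at t=12 h): 255·exp(−0.07702·33) = 20.080 mg/L
Dose 4 (330 mg at t=18 h): 330·exp(−0.07702·27) = 41.250 mg/L
Dose 5 (215 mg at t=24 h): 215·exp(−0.07702·21) = 42.661 mg/L
Dose 6 (325 mg at t=30 h): 325·exp(−0.07702·15) = 102.369 mg/L
Dose 7 (20 mg at t=36 h): 20·exp(−0.07702·9) = 10.000 mg/L
Dose 8 (435 mg at t=42 h): 435·exp(−0.07702·3) = 345.260 mg/L
C(45) = 5.156 + 1.488 + 20.080 + 41.250 + 42.661 + 102.369 + 10.000 + 345.260 = 568.264 mg/L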